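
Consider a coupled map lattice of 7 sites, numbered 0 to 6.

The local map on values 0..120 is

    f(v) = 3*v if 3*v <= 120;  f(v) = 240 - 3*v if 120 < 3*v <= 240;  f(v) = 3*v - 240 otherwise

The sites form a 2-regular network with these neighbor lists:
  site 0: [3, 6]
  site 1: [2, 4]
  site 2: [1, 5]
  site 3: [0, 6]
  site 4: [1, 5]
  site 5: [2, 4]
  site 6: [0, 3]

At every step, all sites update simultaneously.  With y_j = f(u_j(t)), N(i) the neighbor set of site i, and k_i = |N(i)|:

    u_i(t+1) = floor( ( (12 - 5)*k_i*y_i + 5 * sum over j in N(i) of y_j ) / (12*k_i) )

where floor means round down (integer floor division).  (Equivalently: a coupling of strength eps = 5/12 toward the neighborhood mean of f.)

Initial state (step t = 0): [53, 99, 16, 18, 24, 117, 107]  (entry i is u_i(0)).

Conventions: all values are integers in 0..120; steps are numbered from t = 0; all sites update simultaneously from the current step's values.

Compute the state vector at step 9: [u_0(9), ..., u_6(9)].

Simulating step by step:
t=0: [53, 99, 16, 18, 24, 117, 107]
t=1: [75, 58, 63, 65, 77, 89, 75]
t=2: [21, 51, 49, 32, 24, 28, 21]
t=3: [69, 85, 89, 82, 77, 83, 69]
t=4: [27, 16, 20, 17, 10, 12, 27]
t=5: [74, 46, 52, 63, 35, 39, 74]
t=6: [24, 98, 94, 37, 106, 107, 24]
t=7: [80, 56, 52, 94, 73, 72, 80]
t=8: [8, 63, 69, 24, 32, 35, 8]
t=9: [34, 56, 51, 52, 88, 88, 34]

Answer: [34, 56, 51, 52, 88, 88, 34]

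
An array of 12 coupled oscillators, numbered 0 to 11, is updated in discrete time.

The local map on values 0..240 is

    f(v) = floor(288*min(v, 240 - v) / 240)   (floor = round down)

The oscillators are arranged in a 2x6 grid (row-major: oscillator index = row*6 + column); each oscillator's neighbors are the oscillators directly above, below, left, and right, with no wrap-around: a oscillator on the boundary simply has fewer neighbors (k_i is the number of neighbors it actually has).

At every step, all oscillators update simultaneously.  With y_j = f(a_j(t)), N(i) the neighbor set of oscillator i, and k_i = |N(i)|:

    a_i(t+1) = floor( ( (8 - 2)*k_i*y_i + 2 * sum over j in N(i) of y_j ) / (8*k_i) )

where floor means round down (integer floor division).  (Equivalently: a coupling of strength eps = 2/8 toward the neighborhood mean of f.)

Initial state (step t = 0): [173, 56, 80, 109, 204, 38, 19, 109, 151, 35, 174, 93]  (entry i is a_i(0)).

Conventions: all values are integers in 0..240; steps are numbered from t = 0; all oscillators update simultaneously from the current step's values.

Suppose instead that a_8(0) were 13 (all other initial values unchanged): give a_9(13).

Answer: a_9(13) = 128
Key observation: This trace re-runs the system from the modified initial state.

Derivation:
t=0: [173, 56, 80, 109, 204, 38, 19, 109, 13, 35, 174, 93]
t=1: [71, 75, 89, 112, 53, 53, 42, 106, 33, 50, 75, 98]
t=2: [81, 94, 101, 119, 71, 69, 64, 110, 53, 66, 87, 106]
t=3: [96, 113, 117, 130, 91, 88, 85, 119, 74, 85, 102, 118]
t=4: [115, 134, 134, 128, 111, 110, 108, 133, 98, 105, 120, 134]
t=5: [135, 128, 126, 132, 133, 131, 130, 127, 119, 127, 140, 129]
t=6: [127, 133, 135, 130, 127, 130, 131, 135, 140, 133, 123, 131]
t=7: [133, 128, 126, 131, 134, 132, 130, 126, 121, 128, 137, 131]
t=8: [129, 133, 135, 130, 127, 128, 132, 136, 140, 133, 124, 129]
t=9: [131, 127, 126, 131, 135, 134, 128, 124, 121, 128, 137, 133]
t=10: [131, 135, 135, 130, 126, 127, 134, 138, 140, 133, 124, 127]
t=11: [129, 126, 126, 131, 135, 135, 126, 122, 121, 128, 137, 135]
t=12: [133, 136, 136, 130, 126, 126, 136, 140, 140, 133, 124, 125]
t=13: [127, 124, 124, 131, 135, 136, 124, 120, 121, 128, 137, 137]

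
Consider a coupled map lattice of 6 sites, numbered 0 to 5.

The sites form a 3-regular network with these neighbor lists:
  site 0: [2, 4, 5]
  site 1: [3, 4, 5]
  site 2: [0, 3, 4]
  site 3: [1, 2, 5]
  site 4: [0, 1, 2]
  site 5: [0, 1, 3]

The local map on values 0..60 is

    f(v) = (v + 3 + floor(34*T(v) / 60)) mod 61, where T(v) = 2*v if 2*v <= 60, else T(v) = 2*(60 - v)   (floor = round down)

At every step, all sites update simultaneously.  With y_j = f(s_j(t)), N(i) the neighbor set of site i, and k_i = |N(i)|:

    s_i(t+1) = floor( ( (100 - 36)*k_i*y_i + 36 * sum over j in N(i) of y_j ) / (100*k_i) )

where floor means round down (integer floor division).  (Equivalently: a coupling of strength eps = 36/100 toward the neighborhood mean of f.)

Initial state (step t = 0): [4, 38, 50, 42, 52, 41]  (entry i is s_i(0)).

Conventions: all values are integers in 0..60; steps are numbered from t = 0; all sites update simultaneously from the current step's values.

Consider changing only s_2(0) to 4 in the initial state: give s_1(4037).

Simulating step by step:
t=0: [4, 38, 4, 42, 52, 41]
t=1: [9, 3, 9, 4, 5, 4]
t=2: [19, 9, 19, 12, 14, 12]
t=3: [39, 24, 39, 29, 33, 29]
t=4: [4, 35, 4, 9, 10, 9]
t=5: [13, 11, 13, 18, 18, 18]
t=6: [32, 31, 32, 37, 36, 37]
t=7: [5, 5, 5, 5, 5, 5]
t=8: [13, 13, 13, 13, 13, 13]
t=9: [30, 30, 30, 30, 30, 30]
t=10: [6, 6, 6, 6, 6, 6]
t=11: [15, 15, 15, 15, 15, 15]
t=12: [35, 35, 35, 35, 35, 35]
t=13: [5, 5, 5, 5, 5, 5]

Answer: s_1(4037) = 15
Key observation: The state at step 7, [5, 5, 5, 5, 5, 5], reappears at step 13: the system is in a cycle of period 6 from step 7 on.  Therefore the state at step 4037 equals the state at step 7 + ((4037 - 7) mod 6) = 11, which is [15, 15, 15, 15, 15, 15].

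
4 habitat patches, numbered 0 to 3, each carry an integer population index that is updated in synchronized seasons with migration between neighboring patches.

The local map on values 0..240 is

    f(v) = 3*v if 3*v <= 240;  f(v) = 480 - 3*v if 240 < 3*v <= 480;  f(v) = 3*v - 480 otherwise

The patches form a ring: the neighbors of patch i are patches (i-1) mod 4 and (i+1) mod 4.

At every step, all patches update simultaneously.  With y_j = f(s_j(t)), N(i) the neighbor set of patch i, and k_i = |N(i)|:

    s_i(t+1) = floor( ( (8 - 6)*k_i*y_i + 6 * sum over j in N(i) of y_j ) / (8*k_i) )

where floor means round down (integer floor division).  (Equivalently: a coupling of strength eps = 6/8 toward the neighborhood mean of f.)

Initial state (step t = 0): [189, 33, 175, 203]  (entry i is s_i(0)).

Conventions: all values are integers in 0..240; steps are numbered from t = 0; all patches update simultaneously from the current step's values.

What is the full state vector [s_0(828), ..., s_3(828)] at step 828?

Answer: [144, 144, 144, 144]
Key observation: The state at step 23, [48, 48, 48, 48], reappears at step 25: the system is in a cycle of period 2 from step 23 on.  Therefore the state at step 828 equals the state at step 23 + ((828 - 23) mod 2) = 24, which is [144, 144, 144, 144].

Derivation:
t=0: [189, 33, 175, 203]
t=1: [107, 74, 96, 81]
t=2: [211, 187, 220, 190]
t=3: [102, 145, 109, 147]
t=4: [75, 133, 69, 132]
t=5: [118, 182, 113, 183]
t=6: [82, 116, 85, 117]
t=7: [156, 205, 154, 204]
t=8: [103, 45, 104, 44]
t=9: [142, 160, 142, 160]
t=10: [13, 40, 13, 40]
t=11: [99, 59, 99, 59]
t=12: [178, 181, 178, 181]
t=13: [60, 56, 60, 56]
t=14: [171, 177, 171, 177]
t=15: [46, 37, 46, 37]
t=16: [117, 131, 117, 131]
t=17: [97, 118, 97, 118]
t=18: [141, 173, 141, 173]
t=19: [43, 52, 43, 52]
t=20: [149, 135, 149, 135]
t=21: [64, 43, 64, 43]
t=22: [144, 176, 144, 176]
t=23: [48, 48, 48, 48]
t=24: [144, 144, 144, 144]
t=25: [48, 48, 48, 48]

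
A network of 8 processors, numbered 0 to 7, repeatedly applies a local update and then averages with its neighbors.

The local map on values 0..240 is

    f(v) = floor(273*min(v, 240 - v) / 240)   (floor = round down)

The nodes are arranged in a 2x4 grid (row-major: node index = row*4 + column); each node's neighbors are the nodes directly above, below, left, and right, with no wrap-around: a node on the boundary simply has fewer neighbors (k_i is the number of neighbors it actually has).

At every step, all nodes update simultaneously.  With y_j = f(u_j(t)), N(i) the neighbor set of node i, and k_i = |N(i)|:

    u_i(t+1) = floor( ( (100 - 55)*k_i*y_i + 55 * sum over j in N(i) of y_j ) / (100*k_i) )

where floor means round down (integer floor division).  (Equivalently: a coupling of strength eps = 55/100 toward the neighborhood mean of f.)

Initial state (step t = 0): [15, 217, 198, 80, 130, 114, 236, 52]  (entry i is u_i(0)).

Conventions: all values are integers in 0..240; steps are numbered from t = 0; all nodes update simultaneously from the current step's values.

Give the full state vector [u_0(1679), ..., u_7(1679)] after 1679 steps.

Simulating step by step:
t=0: [15, 217, 198, 80, 130, 114, 236, 52]
t=1: [49, 47, 43, 70, 96, 86, 44, 52]
t=2: [69, 60, 54, 64, 90, 82, 59, 62]
t=3: [81, 73, 65, 68, 92, 85, 71, 69]
t=4: [92, 85, 76, 76, 98, 92, 81, 78]
t=5: [103, 97, 88, 86, 107, 101, 92, 88]
t=6: [116, 110, 102, 98, 117, 112, 104, 100]
t=7: [129, 124, 117, 112, 130, 126, 118, 113]
t=8: [127, 130, 131, 128, 126, 129, 131, 129]
t=9: [127, 125, 124, 125, 127, 125, 124, 125]
t=10: [128, 129, 130, 130, 128, 129, 130, 130]
t=11: [126, 126, 125, 125, 126, 126, 125, 125]
t=12: [129, 129, 129, 130, 129, 129, 129, 130]
t=13: [126, 126, 125, 125, 126, 126, 125, 125]

Answer: [126, 126, 125, 125, 126, 126, 125, 125]
Key observation: The state at step 11, [126, 126, 125, 125, 126, 126, 125, 125], reappears at step 13: the system is in a cycle of period 2 from step 11 on.  Therefore the state at step 1679 equals the state at step 11 + ((1679 - 11) mod 2) = 11, which is [126, 126, 125, 125, 126, 126, 125, 125].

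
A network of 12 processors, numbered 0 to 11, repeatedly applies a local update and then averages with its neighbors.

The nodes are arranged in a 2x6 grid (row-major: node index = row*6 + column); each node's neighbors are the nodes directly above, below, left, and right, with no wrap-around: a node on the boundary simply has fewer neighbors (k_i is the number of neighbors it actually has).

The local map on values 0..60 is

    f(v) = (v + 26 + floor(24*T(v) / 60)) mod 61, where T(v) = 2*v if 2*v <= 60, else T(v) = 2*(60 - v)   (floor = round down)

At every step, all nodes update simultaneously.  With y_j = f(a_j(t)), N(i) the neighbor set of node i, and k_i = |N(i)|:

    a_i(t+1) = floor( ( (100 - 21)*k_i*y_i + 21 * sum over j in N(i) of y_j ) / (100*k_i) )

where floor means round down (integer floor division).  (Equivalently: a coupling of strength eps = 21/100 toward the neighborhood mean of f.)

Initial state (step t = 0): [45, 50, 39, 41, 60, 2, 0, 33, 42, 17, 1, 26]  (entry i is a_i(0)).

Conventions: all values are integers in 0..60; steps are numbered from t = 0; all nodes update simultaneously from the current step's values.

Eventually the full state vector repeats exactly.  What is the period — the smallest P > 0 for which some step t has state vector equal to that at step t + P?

Answer: 8
Key observation: The state at step 35, [24, 24, 24, 24, 24, 24, 24, 24, 24, 24, 24, 24], reappears at step 43 — and no state repeats earlier — so the cycle the system enters has period 8.

Derivation:
t=0: [45, 50, 39, 41, 60, 2, 0, 33, 42, 17, 1, 26]
t=1: [22, 22, 20, 23, 25, 26, 24, 19, 23, 49, 27, 14]
t=2: [4, 7, 1, 7, 10, 15, 13, 48, 10, 19, 16, 42]
t=3: [35, 35, 29, 39, 44, 48, 44, 26, 42, 56, 51, 27]
t=4: [20, 19, 17, 20, 21, 20, 19, 13, 20, 23, 22, 14]
t=5: [13, 54, 48, 5, 2, 6, 52, 47, 8, 5, 7, 40]
t=6: [43, 24, 24, 33, 30, 33, 25, 23, 37, 35, 35, 24]
t=7: [18, 8, 9, 18, 19, 17, 10, 7, 18, 19, 19, 10]
t=8: [54, 41, 44, 57, 59, 55, 44, 39, 55, 59, 58, 46]
t=9: [22, 21, 21, 23, 24, 23, 21, 20, 23, 24, 23, 22]
t=10: [3, 2, 2, 6, 7, 6, 2, 1, 5, 7, 6, 4]
t=11: [30, 29, 29, 35, 37, 35, 29, 27, 34, 37, 36, 33]
t=12: [18, 16, 17, 19, 20, 19, 16, 13, 18, 19, 19, 19]
t=13: [57, 54, 56, 55, 13, 53, 53, 50, 57, 59, 55, 60]
t=14: [23, 23, 23, 25, 43, 25, 23, 23, 23, 24, 25, 24]
t=15: [6, 6, 6, 10, 18, 10, 6, 6, 6, 8, 10, 8]
t=16: [36, 36, 36, 44, 55, 45, 36, 36, 36, 40, 44, 40]
t=17: [20, 20, 20, 21, 23, 22, 20, 20, 20, 20, 21, 21]
t=18: [1, 1, 1, 2, 5, 4, 1, 1, 1, 1, 2, 2]
t=19: [27, 27, 27, 29, 34, 32, 27, 27, 27, 27, 29, 29]
t=20: [13, 13, 13, 16, 18, 18, 13, 13, 13, 13, 16, 17]
t=21: [49, 49, 49, 53, 57, 57, 49, 49, 49, 49, 54, 56]
t=22: [22, 22, 22, 22, 23, 24, 22, 22, 22, 22, 23, 23]
t=23: [4, 4, 4, 4, 6, 7, 4, 4, 4, 4, 5, 6]
t=24: [33, 33, 33, 33, 35, 37, 33, 33, 33, 33, 35, 36]
t=25: [19, 19, 19, 19, 19, 20, 19, 19, 19, 19, 19, 20]
t=26: [60, 60, 60, 60, 55, 7, 60, 60, 60, 60, 55, 7]
t=27: [25, 25, 25, 24, 25, 36, 25, 25, 25, 24, 25, 36]
t=28: [10, 10, 9, 8, 10, 18, 10, 10, 9, 8, 10, 18]
t=29: [44, 43, 42, 40, 44, 56, 44, 43, 42, 40, 44, 56]
t=30: [21, 21, 21, 21, 21, 23, 21, 21, 21, 21, 21, 23]
t=31: [2, 2, 2, 2, 2, 5, 2, 2, 2, 2, 2, 5]
t=32: [29, 29, 29, 29, 29, 34, 29, 29, 29, 29, 29, 34]
t=33: [17, 17, 17, 17, 17, 18, 17, 17, 17, 17, 17, 18]
t=34: [56, 56, 56, 56, 56, 57, 56, 56, 56, 56, 56, 57]
t=35: [24, 24, 24, 24, 24, 24, 24, 24, 24, 24, 24, 24]
t=36: [8, 8, 8, 8, 8, 8, 8, 8, 8, 8, 8, 8]
t=37: [40, 40, 40, 40, 40, 40, 40, 40, 40, 40, 40, 40]
t=38: [21, 21, 21, 21, 21, 21, 21, 21, 21, 21, 21, 21]
t=39: [2, 2, 2, 2, 2, 2, 2, 2, 2, 2, 2, 2]
t=40: [29, 29, 29, 29, 29, 29, 29, 29, 29, 29, 29, 29]
t=41: [17, 17, 17, 17, 17, 17, 17, 17, 17, 17, 17, 17]
t=42: [56, 56, 56, 56, 56, 56, 56, 56, 56, 56, 56, 56]
t=43: [24, 24, 24, 24, 24, 24, 24, 24, 24, 24, 24, 24]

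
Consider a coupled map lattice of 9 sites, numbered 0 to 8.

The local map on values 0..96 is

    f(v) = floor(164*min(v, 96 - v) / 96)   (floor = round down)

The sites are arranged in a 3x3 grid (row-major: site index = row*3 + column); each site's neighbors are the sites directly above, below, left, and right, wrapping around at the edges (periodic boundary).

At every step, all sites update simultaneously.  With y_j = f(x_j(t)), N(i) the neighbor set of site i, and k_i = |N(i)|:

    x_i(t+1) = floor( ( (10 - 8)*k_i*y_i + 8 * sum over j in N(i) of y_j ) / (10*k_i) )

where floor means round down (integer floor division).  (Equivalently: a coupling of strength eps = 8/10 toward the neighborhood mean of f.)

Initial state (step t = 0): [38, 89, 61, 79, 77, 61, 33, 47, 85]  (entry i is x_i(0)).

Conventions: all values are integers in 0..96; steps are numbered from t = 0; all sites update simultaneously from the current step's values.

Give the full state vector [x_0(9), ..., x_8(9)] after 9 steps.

Simulating step by step:
t=0: [38, 89, 61, 79, 77, 61, 33, 47, 85]
t=1: [43, 49, 42, 48, 42, 39, 49, 39, 54]
t=2: [77, 72, 72, 74, 73, 72, 74, 73, 70]
t=3: [37, 38, 39, 37, 39, 40, 37, 40, 40]
t=4: [63, 65, 65, 64, 65, 66, 65, 65, 66]
t=5: [53, 52, 52, 53, 52, 52, 53, 51, 51]
t=6: [73, 74, 74, 73, 74, 74, 74, 75, 75]
t=7: [37, 37, 37, 37, 37, 37, 37, 36, 36]
t=8: [63, 62, 62, 63, 62, 62, 62, 62, 62]
t=9: [57, 57, 57, 57, 57, 57, 57, 58, 58]

Answer: [57, 57, 57, 57, 57, 57, 57, 58, 58]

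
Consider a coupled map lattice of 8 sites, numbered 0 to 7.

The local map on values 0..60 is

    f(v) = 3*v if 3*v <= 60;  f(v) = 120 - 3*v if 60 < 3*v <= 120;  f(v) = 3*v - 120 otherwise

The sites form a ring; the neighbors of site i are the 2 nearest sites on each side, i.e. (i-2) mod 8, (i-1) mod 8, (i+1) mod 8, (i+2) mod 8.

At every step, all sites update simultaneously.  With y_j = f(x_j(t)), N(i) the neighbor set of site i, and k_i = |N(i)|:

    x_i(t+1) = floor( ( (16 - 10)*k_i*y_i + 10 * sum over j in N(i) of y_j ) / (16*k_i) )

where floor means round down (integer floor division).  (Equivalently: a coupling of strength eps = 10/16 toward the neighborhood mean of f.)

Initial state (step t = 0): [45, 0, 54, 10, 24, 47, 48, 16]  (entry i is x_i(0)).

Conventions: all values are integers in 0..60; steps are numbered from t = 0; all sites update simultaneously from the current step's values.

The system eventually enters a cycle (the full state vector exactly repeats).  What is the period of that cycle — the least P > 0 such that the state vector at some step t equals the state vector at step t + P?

Answer: 2
Key observation: The state at step 50, [45, 45, 46, 45, 45, 45, 46, 45], reappears at step 52 — and no state repeats earlier — so the cycle the system enters has period 2.

Derivation:
t=0: [45, 0, 54, 10, 24, 47, 48, 16]
t=1: [23, 21, 30, 28, 36, 31, 29, 27]
t=2: [43, 45, 35, 33, 24, 28, 32, 40]
t=3: [11, 12, 20, 25, 33, 28, 23, 13]
t=4: [41, 41, 43, 40, 37, 37, 39, 39]
t=5: [3, 3, 5, 4, 6, 5, 4, 3]
t=6: [10, 10, 13, 13, 15, 13, 12, 10]
t=7: [32, 32, 37, 38, 40, 38, 36, 32]
t=8: [19, 18, 11, 8, 5, 8, 12, 19]
t=9: [49, 46, 35, 28, 23, 29, 37, 48]
t=10: [20, 22, 26, 31, 33, 31, 24, 22]
t=11: [53, 48, 41, 32, 30, 33, 43, 49]
t=12: [24, 23, 19, 21, 20, 21, 21, 24]
t=13: [51, 51, 55, 56, 58, 56, 54, 51]
t=14: [36, 37, 43, 46, 48, 45, 42, 36]
t=15: [10, 11, 13, 15, 16, 15, 12, 11]
t=16: [33, 35, 39, 42, 43, 42, 37, 34]
t=17: [14, 13, 9, 7, 7, 8, 11, 14]
t=18: [37, 35, 29, 25, 24, 27, 32, 37]
t=19: [16, 20, 30, 37, 40, 34, 25, 16]
t=20: [46, 43, 29, 20, 15, 22, 34, 44]
t=21: [18, 22, 33, 44, 42, 41, 26, 19]
t=22: [47, 42, 27, 17, 14, 19, 34, 45]
t=23: [20, 21, 33, 41, 41, 41, 27, 21]
t=24: [49, 43, 27, 14, 11, 17, 33, 46]
t=25: [23, 23, 31, 36, 36, 36, 28, 23]
t=26: [44, 41, 29, 20, 18, 21, 33, 42]
t=27: [14, 18, 32, 45, 46, 43, 28, 16]
t=28: [41, 40, 29, 22, 19, 21, 31, 40]
t=29: [10, 14, 30, 43, 48, 42, 28, 13]
t=30: [34, 32, 27, 19, 21, 19, 28, 32]
t=31: [25, 30, 39, 49, 50, 48, 37, 30]
t=32: [28, 27, 21, 23, 21, 24, 23, 28]
t=33: [42, 42, 49, 50, 53, 48, 46, 40]
t=34: [10, 12, 22, 26, 30, 22, 17, 8]
t=35: [37, 36, 41, 42, 42, 43, 40, 35]
t=36: [8, 9, 6, 6, 5, 7, 6, 10]
t=37: [23, 24, 19, 19, 17, 20, 20, 25]
t=38: [51, 50, 53, 55, 55, 55, 54, 51]
t=39: [34, 34, 38, 41, 43, 42, 40, 35]
t=40: [12, 13, 9, 7, 5, 6, 7, 12]
t=41: [32, 33, 27, 23, 19, 21, 24, 31]
t=42: [30, 29, 38, 46, 51, 49, 43, 33]
t=43: [22, 24, 20, 22, 21, 22, 20, 23]
t=44: [54, 52, 55, 54, 57, 54, 56, 52]
t=45: [41, 39, 43, 42, 46, 43, 44, 39]
t=46: [5, 4, 8, 8, 12, 9, 9, 5]
t=47: [17, 16, 22, 24, 29, 26, 24, 18]
t=48: [51, 50, 48, 45, 42, 44, 46, 49]
t=49: [27, 26, 22, 16, 13, 14, 18, 24]
t=50: [45, 45, 46, 45, 45, 45, 46, 45]
t=51: [15, 15, 16, 15, 15, 15, 16, 15]
t=52: [45, 45, 46, 45, 45, 45, 46, 45]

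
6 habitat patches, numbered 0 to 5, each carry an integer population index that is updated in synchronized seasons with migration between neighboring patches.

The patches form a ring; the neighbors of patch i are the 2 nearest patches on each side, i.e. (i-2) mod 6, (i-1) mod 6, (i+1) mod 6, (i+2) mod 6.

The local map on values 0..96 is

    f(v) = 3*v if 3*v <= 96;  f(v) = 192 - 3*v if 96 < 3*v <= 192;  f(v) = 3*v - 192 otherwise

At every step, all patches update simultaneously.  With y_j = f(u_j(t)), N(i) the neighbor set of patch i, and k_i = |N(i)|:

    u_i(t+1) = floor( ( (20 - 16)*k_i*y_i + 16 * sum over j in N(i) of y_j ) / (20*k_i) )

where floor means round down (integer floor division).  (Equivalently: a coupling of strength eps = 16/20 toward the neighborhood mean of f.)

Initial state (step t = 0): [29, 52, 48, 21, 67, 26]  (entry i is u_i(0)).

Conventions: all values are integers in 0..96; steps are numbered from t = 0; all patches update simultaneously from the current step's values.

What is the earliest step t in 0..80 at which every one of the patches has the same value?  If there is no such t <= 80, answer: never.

Simulating step by step:
t=0: [29, 52, 48, 21, 67, 26]  (not all equal)
t=1: [51, 62, 48, 46, 57, 54]  (not all equal)
t=2: [28, 35, 33, 31, 38, 30]  (not all equal)
t=3: [86, 89, 87, 88, 87, 86]  (not all equal)
t=4: [69, 69, 70, 70, 68, 69]  (not all equal)
t=5: [15, 16, 15, 15, 15, 15]  (not all equal)
t=6: [45, 45, 45, 45, 45, 45]  (all equal)

Answer: 6
Key observation: Synchronization is absorbing here: once all patches are equal they stay equal, and step 6 is the first all-equal step.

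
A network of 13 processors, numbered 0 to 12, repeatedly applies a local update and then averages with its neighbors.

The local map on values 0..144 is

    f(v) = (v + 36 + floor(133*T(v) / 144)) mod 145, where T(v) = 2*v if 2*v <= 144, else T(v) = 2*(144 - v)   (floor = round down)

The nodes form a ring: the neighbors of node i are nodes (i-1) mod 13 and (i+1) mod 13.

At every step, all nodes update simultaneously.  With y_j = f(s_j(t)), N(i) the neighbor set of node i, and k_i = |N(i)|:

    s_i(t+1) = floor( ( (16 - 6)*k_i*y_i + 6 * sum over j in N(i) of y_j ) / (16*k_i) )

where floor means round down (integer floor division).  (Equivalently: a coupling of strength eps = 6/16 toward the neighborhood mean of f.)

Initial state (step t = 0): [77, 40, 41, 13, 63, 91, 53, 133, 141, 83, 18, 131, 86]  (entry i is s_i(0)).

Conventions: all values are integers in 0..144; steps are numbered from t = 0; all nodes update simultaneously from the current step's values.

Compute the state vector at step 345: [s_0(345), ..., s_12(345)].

Answer: [84, 84, 85, 85, 85, 85, 84, 84, 84, 84, 85, 85, 84]
Key observation: The state at step 9, [84, 84, 85, 85, 85, 85, 84, 84, 84, 84, 85, 85, 84], reappears at step 11: the system is in a cycle of period 2 from step 9 on.  Therefore the state at step 345 equals the state at step 9 + ((345 - 9) mod 2) = 9, which is [84, 84, 85, 85, 85, 85, 84, 84, 84, 84, 85, 85, 84].

Derivation:
t=0: [77, 40, 41, 13, 63, 91, 53, 133, 141, 83, 18, 131, 86]
t=1: [73, 20, 18, 60, 72, 70, 48, 42, 47, 77, 79, 60, 78]
t=2: [93, 91, 83, 72, 88, 79, 35, 15, 33, 78, 84, 71, 85]
t=3: [79, 80, 86, 91, 86, 96, 115, 98, 112, 96, 87, 89, 84]
t=4: [88, 88, 84, 80, 81, 73, 64, 68, 66, 74, 81, 82, 85]
t=5: [82, 82, 85, 88, 89, 89, 79, 80, 82, 89, 88, 86, 84]
t=6: [86, 86, 84, 82, 81, 82, 88, 88, 86, 82, 82, 83, 85]
t=7: [84, 84, 85, 86, 87, 86, 82, 82, 84, 86, 86, 85, 84]
t=8: [85, 84, 84, 83, 83, 84, 86, 86, 85, 84, 84, 84, 84]
t=9: [84, 84, 85, 85, 85, 85, 84, 84, 84, 84, 85, 85, 84]
t=10: [85, 84, 84, 84, 84, 84, 84, 85, 85, 84, 84, 84, 84]
t=11: [84, 84, 85, 85, 85, 85, 84, 84, 84, 84, 85, 85, 84]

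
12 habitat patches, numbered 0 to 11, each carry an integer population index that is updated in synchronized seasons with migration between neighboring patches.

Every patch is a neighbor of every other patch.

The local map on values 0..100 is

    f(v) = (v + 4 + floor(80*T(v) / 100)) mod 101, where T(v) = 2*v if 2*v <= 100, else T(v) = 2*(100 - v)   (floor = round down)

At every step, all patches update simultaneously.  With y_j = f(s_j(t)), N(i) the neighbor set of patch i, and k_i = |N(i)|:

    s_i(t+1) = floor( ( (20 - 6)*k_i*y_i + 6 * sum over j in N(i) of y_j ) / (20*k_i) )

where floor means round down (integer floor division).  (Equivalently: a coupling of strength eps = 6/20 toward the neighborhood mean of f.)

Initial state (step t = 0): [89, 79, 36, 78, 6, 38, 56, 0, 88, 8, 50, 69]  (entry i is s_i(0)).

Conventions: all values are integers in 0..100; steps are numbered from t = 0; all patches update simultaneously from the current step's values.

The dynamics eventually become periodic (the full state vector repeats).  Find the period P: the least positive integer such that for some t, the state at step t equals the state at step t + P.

Simulating step by step:
t=0: [89, 79, 36, 78, 6, 38, 56, 0, 88, 8, 50, 69]
t=1: [13, 17, 72, 18, 20, 8, 27, 10, 14, 23, 29, 21]
t=2: [40, 48, 28, 49, 53, 31, 65, 35, 42, 58, 68, 54]
t=3: [17, 30, 63, 32, 33, 69, 28, 76, 20, 31, 27, 32]
t=4: [52, 75, 37, 78, 80, 34, 71, 31, 58, 76, 70, 78]
t=5: [33, 24, 79, 23, 22, 74, 25, 69, 31, 23, 26, 23]
t=6: [78, 63, 28, 61, 59, 30, 65, 32, 75, 61, 66, 61]
t=7: [23, 29, 63, 29, 30, 67, 28, 70, 24, 29, 27, 29]
t=8: [62, 73, 37, 73, 75, 35, 71, 34, 64, 73, 70, 73]
t=9: [29, 25, 80, 25, 24, 76, 26, 74, 28, 25, 26, 25]
t=10: [71, 65, 28, 65, 63, 30, 66, 30, 69, 65, 66, 65]
t=11: [25, 28, 63, 28, 29, 67, 27, 67, 26, 28, 27, 28]
t=12: [66, 71, 37, 71, 73, 34, 69, 34, 67, 71, 69, 71]
t=13: [28, 26, 80, 26, 25, 74, 26, 74, 27, 26, 26, 26]
t=14: [70, 66, 29, 66, 65, 31, 66, 31, 68, 66, 66, 66]
t=15: [26, 27, 65, 27, 28, 68, 27, 68, 27, 27, 27, 27]
t=16: [67, 69, 36, 69, 71, 34, 69, 34, 69, 69, 69, 69]
t=17: [27, 26, 78, 26, 26, 74, 26, 74, 26, 26, 26, 26]
t=18: [68, 66, 29, 66, 66, 31, 66, 31, 66, 66, 66, 66]
t=19: [27, 27, 65, 27, 27, 68, 27, 68, 27, 27, 27, 27]
t=20: [69, 69, 36, 69, 69, 34, 69, 34, 69, 69, 69, 69]
t=21: [26, 26, 78, 26, 26, 74, 26, 74, 26, 26, 26, 26]
t=22: [66, 66, 29, 66, 66, 30, 66, 30, 66, 66, 66, 66]
t=23: [27, 27, 65, 27, 27, 67, 27, 67, 27, 27, 27, 27]
t=24: [69, 69, 36, 69, 69, 34, 69, 34, 69, 69, 69, 69]

Answer: 4
Key observation: The state at step 20, [69, 69, 36, 69, 69, 34, 69, 34, 69, 69, 69, 69], reappears at step 24 — and no state repeats earlier — so the cycle the system enters has period 4.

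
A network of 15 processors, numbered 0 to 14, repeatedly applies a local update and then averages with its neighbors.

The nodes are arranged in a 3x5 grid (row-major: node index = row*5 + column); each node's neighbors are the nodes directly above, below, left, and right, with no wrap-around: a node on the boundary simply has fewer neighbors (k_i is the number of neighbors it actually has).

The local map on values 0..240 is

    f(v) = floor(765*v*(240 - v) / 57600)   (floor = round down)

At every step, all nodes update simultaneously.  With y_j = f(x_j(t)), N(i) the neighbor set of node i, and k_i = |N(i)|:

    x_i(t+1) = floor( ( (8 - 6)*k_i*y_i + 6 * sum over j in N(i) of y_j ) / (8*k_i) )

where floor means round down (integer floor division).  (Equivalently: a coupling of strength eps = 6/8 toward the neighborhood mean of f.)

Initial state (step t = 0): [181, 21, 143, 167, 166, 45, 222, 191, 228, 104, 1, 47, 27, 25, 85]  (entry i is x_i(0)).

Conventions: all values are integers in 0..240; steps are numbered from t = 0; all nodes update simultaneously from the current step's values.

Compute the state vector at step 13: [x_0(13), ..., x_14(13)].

Answer: [126, 126, 126, 126, 126, 126, 126, 126, 126, 126, 126, 126, 126, 126, 126]

Derivation:
t=0: [181, 21, 143, 167, 166, 45, 222, 191, 228, 104, 1, 47, 27, 25, 85]
t=1: [101, 109, 132, 136, 171, 78, 92, 96, 110, 140, 89, 63, 97, 89, 140]
t=2: [180, 186, 187, 180, 178, 177, 173, 184, 184, 178, 162, 172, 173, 184, 182]
t=3: [141, 140, 135, 139, 144, 152, 145, 141, 139, 142, 155, 157, 145, 141, 140]
t=4: [182, 185, 186, 185, 184, 179, 180, 184, 185, 184, 174, 177, 181, 184, 184]
t=5: [140, 137, 134, 134, 135, 145, 141, 137, 135, 135, 147, 146, 140, 137, 136]
t=6: [184, 186, 187, 188, 188, 183, 184, 186, 187, 187, 181, 183, 185, 186, 187]
t=7: [135, 134, 131, 130, 129, 137, 135, 133, 131, 130, 138, 137, 134, 132, 131]
t=8: [187, 188, 188, 189, 189, 187, 187, 188, 189, 189, 186, 187, 188, 188, 189]
t=9: [130, 130, 128, 128, 128, 131, 130, 129, 128, 128, 131, 131, 129, 128, 128]
t=10: [189, 189, 189, 190, 190, 189, 189, 189, 190, 190, 189, 189, 189, 190, 190]
t=11: [128, 128, 127, 126, 126, 128, 128, 127, 126, 126, 128, 128, 127, 126, 126]
t=12: [190, 190, 190, 190, 190, 190, 190, 190, 190, 190, 190, 190, 190, 190, 190]
t=13: [126, 126, 126, 126, 126, 126, 126, 126, 126, 126, 126, 126, 126, 126, 126]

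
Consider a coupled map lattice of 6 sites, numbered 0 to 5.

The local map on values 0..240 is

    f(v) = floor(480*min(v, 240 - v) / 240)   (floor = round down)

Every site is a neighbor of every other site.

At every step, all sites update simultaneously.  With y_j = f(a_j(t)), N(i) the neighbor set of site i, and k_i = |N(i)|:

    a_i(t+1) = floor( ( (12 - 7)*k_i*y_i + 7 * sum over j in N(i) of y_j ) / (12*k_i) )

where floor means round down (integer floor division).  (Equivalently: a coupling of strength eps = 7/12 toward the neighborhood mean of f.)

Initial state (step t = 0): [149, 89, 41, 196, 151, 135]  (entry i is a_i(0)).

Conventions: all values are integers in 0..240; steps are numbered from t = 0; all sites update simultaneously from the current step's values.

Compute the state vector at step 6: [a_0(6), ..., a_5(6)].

Answer: [86, 86, 84, 85, 86, 88]

Derivation:
t=0: [149, 89, 41, 196, 151, 135]
t=1: [161, 160, 131, 133, 160, 170]
t=2: [169, 170, 187, 186, 170, 164]
t=3: [134, 133, 123, 124, 133, 137]
t=4: [216, 217, 223, 222, 217, 214]
t=5: [44, 44, 40, 41, 44, 46]
t=6: [86, 86, 84, 85, 86, 88]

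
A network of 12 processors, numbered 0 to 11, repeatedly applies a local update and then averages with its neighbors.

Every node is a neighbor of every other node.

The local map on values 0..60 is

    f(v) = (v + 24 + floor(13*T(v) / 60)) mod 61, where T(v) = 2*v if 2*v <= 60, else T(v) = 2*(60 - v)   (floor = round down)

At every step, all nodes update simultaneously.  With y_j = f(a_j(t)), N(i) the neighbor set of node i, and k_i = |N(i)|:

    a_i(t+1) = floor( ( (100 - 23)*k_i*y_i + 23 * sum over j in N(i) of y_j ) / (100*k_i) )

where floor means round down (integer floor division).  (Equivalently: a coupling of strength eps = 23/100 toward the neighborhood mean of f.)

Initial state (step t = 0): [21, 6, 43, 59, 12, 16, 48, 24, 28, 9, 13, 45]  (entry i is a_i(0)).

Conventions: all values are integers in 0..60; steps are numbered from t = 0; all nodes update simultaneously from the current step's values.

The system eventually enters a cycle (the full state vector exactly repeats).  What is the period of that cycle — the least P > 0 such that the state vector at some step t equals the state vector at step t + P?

Simulating step by step:
t=0: [21, 6, 43, 59, 12, 16, 48, 24, 28, 9, 13, 45]
t=1: [48, 31, 17, 24, 38, 42, 19, 51, 10, 34, 39, 18]
t=2: [18, 11, 42, 50, 14, 15, 44, 19, 35, 12, 15, 43]
t=3: [44, 37, 16, 20, 40, 41, 17, 46, 13, 38, 41, 17]
t=4: [16, 13, 41, 45, 14, 15, 42, 17, 38, 14, 15, 42]
t=5: [42, 39, 16, 18, 40, 41, 16, 43, 15, 40, 41, 16]
t=6: [15, 14, 41, 43, 14, 15, 41, 16, 40, 14, 15, 41]
t=7: [41, 40, 16, 17, 40, 41, 16, 42, 16, 40, 41, 16]
t=8: [15, 14, 41, 42, 14, 15, 41, 15, 41, 14, 15, 41]
t=9: [41, 40, 16, 16, 40, 41, 16, 41, 16, 40, 41, 16]
t=10: [15, 14, 40, 40, 14, 15, 40, 15, 40, 14, 15, 40]
t=11: [41, 40, 15, 15, 40, 41, 15, 41, 15, 40, 41, 15]
t=12: [15, 14, 40, 40, 14, 15, 40, 15, 40, 14, 15, 40]

Answer: 2
Key observation: The state at step 10, [15, 14, 40, 40, 14, 15, 40, 15, 40, 14, 15, 40], reappears at step 12 — and no state repeats earlier — so the cycle the system enters has period 2.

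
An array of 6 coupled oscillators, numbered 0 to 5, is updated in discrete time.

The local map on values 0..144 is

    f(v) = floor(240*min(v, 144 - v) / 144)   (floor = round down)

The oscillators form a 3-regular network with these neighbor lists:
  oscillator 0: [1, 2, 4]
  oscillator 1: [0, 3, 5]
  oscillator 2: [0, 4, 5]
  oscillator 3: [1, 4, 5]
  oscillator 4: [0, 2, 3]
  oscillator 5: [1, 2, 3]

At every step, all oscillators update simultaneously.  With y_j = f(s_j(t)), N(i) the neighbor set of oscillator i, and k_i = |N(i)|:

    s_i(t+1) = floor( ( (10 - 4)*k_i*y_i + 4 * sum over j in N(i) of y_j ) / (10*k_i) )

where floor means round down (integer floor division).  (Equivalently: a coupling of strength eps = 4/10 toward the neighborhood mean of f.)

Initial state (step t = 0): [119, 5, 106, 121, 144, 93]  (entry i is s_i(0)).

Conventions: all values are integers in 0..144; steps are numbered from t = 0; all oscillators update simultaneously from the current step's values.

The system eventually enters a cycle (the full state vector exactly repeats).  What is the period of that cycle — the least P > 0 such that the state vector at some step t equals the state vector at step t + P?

Answer: 8
Key observation: The state at step 19, [114, 114, 110, 114, 114, 111], reappears at step 27 — and no state repeats earlier — so the cycle the system enters has period 8.

Derivation:
t=0: [119, 5, 106, 121, 144, 93]
t=1: [34, 26, 54, 35, 18, 65]
t=2: [55, 55, 79, 58, 45, 90]
t=3: [91, 91, 98, 91, 84, 93]
t=4: [88, 87, 82, 89, 93, 84]
t=5: [93, 94, 98, 91, 89, 98]
t=6: [84, 83, 79, 86, 87, 78]
t=7: [100, 101, 105, 98, 97, 106]
t=8: [72, 70, 67, 73, 75, 66]
t=9: [117, 116, 112, 116, 115, 112]
t=10: [46, 46, 51, 47, 48, 51]
t=11: [77, 77, 83, 78, 79, 82]
t=12: [109, 109, 103, 108, 107, 104]
t=13: [59, 59, 65, 60, 61, 64]
t=14: [99, 99, 105, 100, 101, 104]
t=15: [73, 73, 67, 72, 71, 68]
t=16: [117, 117, 113, 118, 117, 114]
t=17: [45, 45, 49, 44, 45, 48]
t=18: [75, 75, 79, 74, 75, 78]
t=19: [114, 114, 110, 114, 114, 111]
t=20: [50, 50, 54, 50, 50, 53]
t=21: [83, 83, 87, 83, 83, 86]
t=22: [100, 100, 96, 100, 100, 97]
t=23: [73, 73, 77, 73, 73, 76]
t=24: [117, 117, 113, 117, 117, 114]
t=25: [45, 45, 49, 45, 45, 48]
t=26: [75, 75, 79, 75, 75, 78]
t=27: [114, 114, 110, 114, 114, 111]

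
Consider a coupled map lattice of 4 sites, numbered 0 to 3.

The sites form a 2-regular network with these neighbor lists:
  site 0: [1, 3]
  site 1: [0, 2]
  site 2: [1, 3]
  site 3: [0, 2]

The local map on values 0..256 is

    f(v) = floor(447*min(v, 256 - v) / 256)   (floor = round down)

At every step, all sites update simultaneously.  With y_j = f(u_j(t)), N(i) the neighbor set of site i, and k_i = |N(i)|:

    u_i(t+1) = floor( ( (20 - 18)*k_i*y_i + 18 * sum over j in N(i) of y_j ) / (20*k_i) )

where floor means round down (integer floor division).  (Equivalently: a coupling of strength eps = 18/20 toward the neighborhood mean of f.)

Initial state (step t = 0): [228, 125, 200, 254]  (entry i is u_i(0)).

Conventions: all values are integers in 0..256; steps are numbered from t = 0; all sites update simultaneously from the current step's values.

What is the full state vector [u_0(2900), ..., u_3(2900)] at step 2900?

Simulating step by step:
t=0: [228, 125, 200, 254]
t=1: [104, 87, 109, 65]
t=2: [136, 182, 137, 178]
t=3: [140, 200, 139, 200]
t=4: [107, 192, 107, 192]
t=5: [118, 178, 118, 178]
t=6: [143, 199, 143, 199]
t=7: [108, 187, 108, 187]
t=8: [126, 181, 126, 181]
t=9: [139, 211, 139, 211]
t=10: [90, 191, 90, 191]
t=11: [117, 152, 117, 152]
t=12: [183, 201, 183, 201]
t=13: [99, 123, 99, 123]
t=14: [209, 176, 209, 176]
t=15: [133, 87, 133, 87]
t=16: [157, 207, 157, 207]
t=17: [93, 163, 93, 163]
t=18: [162, 162, 162, 162]
t=19: [164, 164, 164, 164]
t=20: [160, 160, 160, 160]
t=21: [167, 167, 167, 167]
t=22: [155, 155, 155, 155]
t=23: [176, 176, 176, 176]
t=24: [139, 139, 139, 139]
t=25: [204, 204, 204, 204]
t=26: [90, 90, 90, 90]
t=27: [157, 157, 157, 157]
t=28: [172, 172, 172, 172]
t=29: [146, 146, 146, 146]
t=30: [192, 192, 192, 192]
t=31: [111, 111, 111, 111]
t=32: [193, 193, 193, 193]
t=33: [110, 110, 110, 110]
t=34: [192, 192, 192, 192]

Answer: [193, 193, 193, 193]
Key observation: The state at step 30, [192, 192, 192, 192], reappears at step 34: the system is in a cycle of period 4 from step 30 on.  Therefore the state at step 2900 equals the state at step 30 + ((2900 - 30) mod 4) = 32, which is [193, 193, 193, 193].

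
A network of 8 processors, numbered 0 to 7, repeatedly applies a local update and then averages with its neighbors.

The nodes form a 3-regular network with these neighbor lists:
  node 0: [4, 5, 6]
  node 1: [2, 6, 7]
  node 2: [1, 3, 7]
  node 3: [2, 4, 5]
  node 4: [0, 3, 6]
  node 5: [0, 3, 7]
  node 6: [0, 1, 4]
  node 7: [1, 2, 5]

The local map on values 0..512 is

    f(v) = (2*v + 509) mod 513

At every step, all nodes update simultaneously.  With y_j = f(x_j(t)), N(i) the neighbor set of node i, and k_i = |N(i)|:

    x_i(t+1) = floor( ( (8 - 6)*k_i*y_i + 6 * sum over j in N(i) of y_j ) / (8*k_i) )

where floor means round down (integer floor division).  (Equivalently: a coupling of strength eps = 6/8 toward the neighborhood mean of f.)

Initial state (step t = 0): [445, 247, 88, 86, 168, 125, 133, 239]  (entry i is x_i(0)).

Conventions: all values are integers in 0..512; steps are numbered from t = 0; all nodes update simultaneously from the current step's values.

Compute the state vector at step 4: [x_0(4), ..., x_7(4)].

Answer: [117, 181, 233, 191, 159, 201, 125, 190]

Derivation:
t=0: [445, 247, 88, 86, 168, 125, 133, 239]
t=1: [303, 349, 326, 229, 283, 315, 364, 345]
t=2: [115, 175, 235, 187, 200, 207, 132, 150]
t=3: [323, 342, 369, 410, 313, 325, 307, 379]
t=4: [117, 181, 233, 191, 159, 201, 125, 190]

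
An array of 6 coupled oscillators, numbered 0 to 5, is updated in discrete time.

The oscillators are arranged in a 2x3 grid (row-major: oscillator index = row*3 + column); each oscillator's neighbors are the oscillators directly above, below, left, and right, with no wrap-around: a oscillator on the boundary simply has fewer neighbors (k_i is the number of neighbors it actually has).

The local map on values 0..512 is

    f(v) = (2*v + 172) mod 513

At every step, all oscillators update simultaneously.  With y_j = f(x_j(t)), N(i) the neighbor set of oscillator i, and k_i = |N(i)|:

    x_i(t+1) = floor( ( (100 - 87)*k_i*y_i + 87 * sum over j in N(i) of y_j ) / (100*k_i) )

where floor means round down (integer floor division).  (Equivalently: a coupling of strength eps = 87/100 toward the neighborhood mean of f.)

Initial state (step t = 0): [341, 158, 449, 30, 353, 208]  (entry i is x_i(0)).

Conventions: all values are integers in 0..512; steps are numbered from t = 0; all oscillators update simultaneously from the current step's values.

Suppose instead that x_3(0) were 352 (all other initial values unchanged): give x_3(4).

Answer: x_3(4) = 207
Key observation: This trace re-runs the system from the modified initial state.

Derivation:
t=0: [341, 158, 449, 352, 353, 208]
t=1: [414, 280, 250, 354, 315, 187]
t=2: [318, 299, 130, 385, 217, 199]
t=3: [336, 271, 192, 224, 227, 235]
t=4: [177, 167, 149, 207, 141, 84]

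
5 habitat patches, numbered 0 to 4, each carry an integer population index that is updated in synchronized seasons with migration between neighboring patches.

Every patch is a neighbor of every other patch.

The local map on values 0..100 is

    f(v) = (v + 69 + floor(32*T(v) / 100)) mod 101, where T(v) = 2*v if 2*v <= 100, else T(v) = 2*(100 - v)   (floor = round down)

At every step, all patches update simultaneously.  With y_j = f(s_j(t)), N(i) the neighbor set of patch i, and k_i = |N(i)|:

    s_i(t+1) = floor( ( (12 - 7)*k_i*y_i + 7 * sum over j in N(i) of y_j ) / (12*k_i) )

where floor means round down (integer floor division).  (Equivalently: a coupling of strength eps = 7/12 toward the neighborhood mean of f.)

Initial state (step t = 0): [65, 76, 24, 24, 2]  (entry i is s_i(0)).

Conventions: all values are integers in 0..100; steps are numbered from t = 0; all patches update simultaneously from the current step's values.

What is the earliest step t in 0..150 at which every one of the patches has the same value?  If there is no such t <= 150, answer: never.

Answer: 8
Key observation: Synchronization is absorbing here: once all patches are equal they stay equal, and step 8 is the first all-equal step.

Derivation:
t=0: [65, 76, 24, 24, 2]  (not all equal)
t=1: [44, 45, 31, 31, 48]  (not all equal)
t=2: [34, 34, 28, 28, 36]  (not all equal)
t=3: [20, 20, 17, 17, 21]  (not all equal)
t=4: [28, 28, 54, 54, 28]  (not all equal)
t=5: [24, 24, 34, 34, 24]  (not all equal)
t=6: [11, 11, 16, 16, 11]  (not all equal)
t=7: [89, 89, 91, 91, 89]  (not all equal)
t=8: [64, 64, 64, 64, 64]  (all equal)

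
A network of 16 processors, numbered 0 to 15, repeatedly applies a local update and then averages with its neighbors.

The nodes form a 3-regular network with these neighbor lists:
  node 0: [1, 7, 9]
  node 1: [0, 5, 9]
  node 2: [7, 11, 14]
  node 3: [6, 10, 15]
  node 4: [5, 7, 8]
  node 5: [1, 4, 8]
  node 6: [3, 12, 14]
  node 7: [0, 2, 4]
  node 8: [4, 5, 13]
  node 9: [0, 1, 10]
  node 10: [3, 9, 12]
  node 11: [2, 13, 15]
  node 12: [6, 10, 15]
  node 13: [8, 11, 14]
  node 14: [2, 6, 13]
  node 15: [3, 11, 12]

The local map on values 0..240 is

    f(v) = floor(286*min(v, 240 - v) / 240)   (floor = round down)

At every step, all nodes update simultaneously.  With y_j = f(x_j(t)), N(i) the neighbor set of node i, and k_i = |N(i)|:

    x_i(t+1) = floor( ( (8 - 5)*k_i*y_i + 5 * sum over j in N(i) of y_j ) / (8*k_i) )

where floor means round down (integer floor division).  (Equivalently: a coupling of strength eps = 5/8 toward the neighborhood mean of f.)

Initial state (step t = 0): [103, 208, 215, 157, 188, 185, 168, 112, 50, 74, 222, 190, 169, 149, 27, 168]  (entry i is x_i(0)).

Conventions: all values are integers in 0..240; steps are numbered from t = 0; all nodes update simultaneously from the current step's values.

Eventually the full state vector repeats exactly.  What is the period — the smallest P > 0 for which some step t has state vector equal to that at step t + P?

Simulating step by step:
t=0: [103, 208, 215, 157, 188, 185, 168, 112, 50, 74, 222, 190, 169, 149, 27, 168]
t=1: [99, 71, 57, 76, 76, 57, 76, 94, 70, 70, 64, 68, 71, 71, 58, 82]
t=2: [102, 87, 79, 88, 88, 78, 84, 99, 81, 88, 82, 82, 86, 80, 76, 89]
t=3: [112, 104, 98, 102, 102, 97, 99, 110, 96, 105, 100, 97, 101, 94, 93, 102]
t=4: [128, 123, 117, 119, 120, 117, 117, 126, 115, 125, 120, 115, 119, 112, 113, 119]
t=5: [135, 137, 136, 141, 139, 139, 138, 137, 137, 137, 140, 137, 141, 134, 135, 140]
t=6: [123, 122, 123, 118, 120, 120, 120, 122, 122, 122, 118, 122, 118, 124, 123, 118]
t=7: [139, 140, 139, 140, 141, 141, 140, 140, 140, 139, 140, 139, 140, 139, 139, 140]
t=8: [119, 119, 119, 119, 117, 117, 119, 119, 118, 119, 119, 119, 119, 119, 119, 119]
t=9: [141, 140, 141, 141, 139, 139, 141, 140, 139, 141, 141, 141, 141, 140, 141, 141]
t=10: [117, 118, 117, 117, 119, 119, 117, 118, 119, 117, 117, 117, 117, 118, 117, 117]
t=11: [139, 139, 139, 139, 140, 140, 139, 139, 140, 139, 139, 139, 139, 139, 139, 139]
t=12: [120, 119, 120, 120, 119, 119, 120, 119, 119, 120, 120, 120, 120, 119, 120, 120]
t=13: [142, 141, 142, 143, 141, 141, 143, 141, 141, 142, 143, 142, 143, 141, 142, 143]
t=14: [116, 116, 116, 115, 117, 117, 115, 116, 117, 116, 115, 116, 115, 116, 116, 115]
t=15: [138, 138, 138, 137, 138, 138, 137, 138, 138, 137, 137, 137, 137, 138, 137, 137]
t=16: [121, 121, 121, 122, 121, 121, 122, 121, 121, 121, 122, 121, 122, 121, 121, 122]
t=17: [141, 141, 141, 140, 141, 141, 140, 141, 141, 140, 140, 140, 140, 141, 140, 140]
t=18: [117, 117, 117, 119, 117, 117, 119, 117, 117, 118, 119, 118, 119, 117, 118, 119]
t=19: [139, 139, 139, 141, 139, 139, 140, 139, 139, 139, 140, 139, 141, 139, 139, 140]
t=20: [120, 120, 120, 118, 120, 120, 118, 120, 120, 119, 118, 119, 118, 120, 119, 118]
t=21: [142, 142, 142, 140, 143, 143, 140, 143, 143, 141, 140, 141, 140, 142, 141, 140]
t=22: [116, 116, 116, 119, 115, 115, 118, 115, 115, 117, 118, 117, 119, 116, 117, 118]
t=23: [138, 138, 138, 140, 137, 137, 140, 137, 137, 138, 140, 138, 140, 138, 138, 140]
t=24: [121, 121, 121, 119, 122, 121, 119, 121, 121, 120, 119, 120, 119, 121, 120, 119]
t=25: [141, 141, 141, 141, 140, 140, 141, 140, 140, 141, 141, 141, 141, 141, 141, 141]
t=26: [117, 117, 117, 117, 119, 118, 117, 118, 118, 117, 117, 117, 117, 117, 117, 117]
t=27: [139, 139, 139, 139, 140, 140, 139, 139, 140, 139, 139, 139, 139, 139, 139, 139]

Answer: 16
Key observation: The state at step 11, [139, 139, 139, 139, 140, 140, 139, 139, 140, 139, 139, 139, 139, 139, 139, 139], reappears at step 27 — and no state repeats earlier — so the cycle the system enters has period 16.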